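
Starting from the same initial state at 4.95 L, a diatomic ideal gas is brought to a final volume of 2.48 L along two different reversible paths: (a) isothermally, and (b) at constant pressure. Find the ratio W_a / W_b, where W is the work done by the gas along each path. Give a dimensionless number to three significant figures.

Path (a) isothermal: W = P₁V₁ ln(V₂/V₁) → W_a/(P₁V₁) = -0.6911.
Path (b) isobaric: W = P₁(V₂ − V₁) → W_b/(P₁V₁) = -0.499.
W_a / W_b = -0.6911 / -0.499 = 1.385.

W_a / W_b ≈ 1.39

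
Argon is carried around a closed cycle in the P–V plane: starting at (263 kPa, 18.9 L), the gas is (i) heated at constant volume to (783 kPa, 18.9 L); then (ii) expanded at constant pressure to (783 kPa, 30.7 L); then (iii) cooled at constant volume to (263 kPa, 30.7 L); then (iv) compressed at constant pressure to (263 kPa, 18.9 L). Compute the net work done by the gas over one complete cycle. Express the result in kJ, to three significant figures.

W_net ≈ 6.14 kJ

Constant-volume legs do no work.
W(ii) = (783)(30.7 − 18.9) = 9239 J; W(iv) = (263)(18.9 − 30.7) = -3103 J.
W_net = 9239 − 3103 = 6136 J (the clockwise enclosed area).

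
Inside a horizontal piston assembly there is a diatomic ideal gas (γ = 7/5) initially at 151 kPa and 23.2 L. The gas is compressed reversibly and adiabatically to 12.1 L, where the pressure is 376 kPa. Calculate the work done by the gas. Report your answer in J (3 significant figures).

Adiabatic: W = (P₁V₁ − P₂V₂)/(γ − 1) with γ = 7/5.
P₁V₁ = 3503 J, P₂V₂ = 4550 J.
W = (3503 − 4550) / 0.4 = -2616 J.

W ≈ -2620 J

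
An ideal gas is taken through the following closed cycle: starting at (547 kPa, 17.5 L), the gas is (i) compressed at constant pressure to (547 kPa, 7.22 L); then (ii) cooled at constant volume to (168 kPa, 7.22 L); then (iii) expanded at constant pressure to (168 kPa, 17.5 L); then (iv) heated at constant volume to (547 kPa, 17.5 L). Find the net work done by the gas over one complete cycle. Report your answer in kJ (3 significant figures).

W_net ≈ -3.90 kJ

Constant-volume legs do no work.
W(i) = (547)(7.22 − 17.5) = -5623 J; W(iii) = (168)(17.5 − 7.22) = 1727 J.
W_net = -5623 + 1727 = -3896 J (the counter-clockwise enclosed area).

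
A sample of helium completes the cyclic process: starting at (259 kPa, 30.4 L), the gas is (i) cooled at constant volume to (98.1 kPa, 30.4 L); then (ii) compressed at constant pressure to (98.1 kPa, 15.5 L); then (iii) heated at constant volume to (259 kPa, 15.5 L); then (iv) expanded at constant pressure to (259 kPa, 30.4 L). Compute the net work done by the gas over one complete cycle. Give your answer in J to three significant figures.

W_net ≈ 2400 J

Constant-volume legs do no work.
W(ii) = (98.1)(15.5 − 30.4) = -1462 J; W(iv) = (259)(30.4 − 15.5) = 3859 J.
W_net = -1462 + 3859 = 2397 J (the clockwise enclosed area).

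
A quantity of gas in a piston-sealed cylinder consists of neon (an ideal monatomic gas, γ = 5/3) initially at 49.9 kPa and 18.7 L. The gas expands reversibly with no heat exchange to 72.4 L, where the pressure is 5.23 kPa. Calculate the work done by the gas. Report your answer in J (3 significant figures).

Adiabatic: W = (P₁V₁ − P₂V₂)/(γ − 1) with γ = 5/3.
P₁V₁ = 933.1 J, P₂V₂ = 378.7 J.
W = (933.1 − 378.7) / 0.6667 = 831.7 J.

W ≈ 832 J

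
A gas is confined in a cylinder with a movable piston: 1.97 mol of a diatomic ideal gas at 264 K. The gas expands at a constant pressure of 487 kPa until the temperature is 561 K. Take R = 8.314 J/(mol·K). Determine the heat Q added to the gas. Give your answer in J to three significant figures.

Isobaric: W = nRΔT = (1.97)(8.314)(297) = 4864 J.
ΔU = nCᵥΔT with Cᵥ = 5R/2: ΔU = (1.97)(20.79)(297) = 12161 J.
Q = ΔU + W = 12161 + 4864 = 17026 J.

Q ≈ 17000 J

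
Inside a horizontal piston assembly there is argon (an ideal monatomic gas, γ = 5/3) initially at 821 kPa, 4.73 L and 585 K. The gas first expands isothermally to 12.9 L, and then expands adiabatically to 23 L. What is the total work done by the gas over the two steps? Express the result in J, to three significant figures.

Step 1 (isothermal): W = P₁V₁ ln(V₂/V₁) = (3883) ln(12.9/4.73) = 3896 J.
After step 1: P = 301 kPa, V = 12.9 L, T = 585 K.
Step 2 (adiabatic): W = (P₁V₁ − P₂V₂)/(γ−1) = (3883 − 2641)/0.667 = 1863 J.
W_total = 3896 + 1863 = 5760 J.

W_total ≈ 5760 J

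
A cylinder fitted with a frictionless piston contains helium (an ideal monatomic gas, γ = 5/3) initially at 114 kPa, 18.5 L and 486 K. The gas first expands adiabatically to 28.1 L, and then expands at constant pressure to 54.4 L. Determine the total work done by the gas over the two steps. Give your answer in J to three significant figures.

W_total ≈ 2260 J

Step 1 (adiabatic): W = (P₁V₁ − P₂V₂)/(γ−1) = (2109 − 1596)/0.667 = 769.4 J.
After step 1: P = 56.8 kPa, V = 28.1 L, T = 367.8 K.
Step 2 (isobaric): W = PΔV = (56.8 kPa)(54.4 − 28.1 L) = 1494 J.
W_total = 769.4 + 1494 = 2263 J.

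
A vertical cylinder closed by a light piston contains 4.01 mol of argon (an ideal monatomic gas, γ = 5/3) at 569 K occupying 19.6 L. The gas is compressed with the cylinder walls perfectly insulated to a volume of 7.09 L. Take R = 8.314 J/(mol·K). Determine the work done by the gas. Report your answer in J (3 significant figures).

W ≈ -27600 J

Adiabatic: TV^(γ−1) = const with γ = 5/3.
T₂ = T₁ (V₁/V₂)^(γ−1) = 569 × (19.6/7.09)^0.667 = 569 × 1.97 = 1121 K.
W_by = nCᵥ(T₁ − T₂) = (4.01)(12.47)(569 − 1121) = -27594 J.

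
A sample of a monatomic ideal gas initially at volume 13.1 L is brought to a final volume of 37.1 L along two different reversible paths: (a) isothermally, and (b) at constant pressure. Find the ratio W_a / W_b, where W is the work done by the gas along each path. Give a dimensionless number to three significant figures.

W_a / W_b ≈ 0.568

Path (a) isothermal: W = P₁V₁ ln(V₂/V₁) → W_a/(P₁V₁) = 1.041.
Path (b) isobaric: W = P₁(V₂ − V₁) → W_b/(P₁V₁) = 1.832.
W_a / W_b = 1.041 / 1.832 = 0.5682.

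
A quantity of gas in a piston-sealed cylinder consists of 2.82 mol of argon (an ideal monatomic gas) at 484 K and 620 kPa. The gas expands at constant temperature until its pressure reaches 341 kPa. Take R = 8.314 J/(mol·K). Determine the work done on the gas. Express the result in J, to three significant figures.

Isothermal process: W = nRT ln(V₂/V₁) = nRT ln(P₁/P₂).
W = (2.82)(8.314)(484) × ln(620/341)
  = 11348 × ln(1.818) = 11348 × 0.5978
W_by_gas = 6784 J; work on gas = −W_by = -6784 J.

W ≈ -6780 J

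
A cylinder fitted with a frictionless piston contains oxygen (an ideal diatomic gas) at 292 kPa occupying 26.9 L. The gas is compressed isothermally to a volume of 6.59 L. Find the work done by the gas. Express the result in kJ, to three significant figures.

Isothermal: W = nRT ln(V₂/V₁) = P₁V₁ ln(V₂/V₁).
P₁V₁ = (292 kPa)(26.9 L) = 7855 J.
W = 7855 × ln(6.59/26.9) = 7855 × -1.407
W_by_gas = -11048 J.

W ≈ -11.0 kJ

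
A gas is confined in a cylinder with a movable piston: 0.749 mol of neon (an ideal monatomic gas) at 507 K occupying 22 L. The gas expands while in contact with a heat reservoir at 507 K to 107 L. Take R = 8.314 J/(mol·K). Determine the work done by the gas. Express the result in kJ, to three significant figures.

Isothermal: W = nRT ln(V₂/V₁).
W = (0.749)(8.314)(507) × ln(107/22)
  = 3157 × 1.582
W_by_gas = 4994 J.

W ≈ 4.99 kJ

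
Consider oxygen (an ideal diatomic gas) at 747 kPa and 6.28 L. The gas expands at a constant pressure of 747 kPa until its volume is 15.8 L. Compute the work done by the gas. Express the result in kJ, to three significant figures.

W ≈ 7.11 kJ

Isobaric: W = P ΔV.
W = (747 kPa)(15.8 − 6.28 L) = (747)(9.52) = 7111 J.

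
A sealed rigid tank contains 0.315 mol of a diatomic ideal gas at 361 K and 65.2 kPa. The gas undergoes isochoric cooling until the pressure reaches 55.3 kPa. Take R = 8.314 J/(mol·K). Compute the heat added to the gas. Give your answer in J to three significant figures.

Constant volume ⇒ W = 0, so Q = ΔU = nCᵥΔT with Cᵥ = 5R/2 = 20.79 J/(mol·K).
At constant V, T₂/T₁ = P₂/P₁ ⇒ ΔT = T₁(P₂/P₁ − 1) = 361·(55.3/65.2 − 1) = -54.81 K.
ΔU = (0.315)(20.79)(-54.81) = -358.9 J.

Q ≈ -359 J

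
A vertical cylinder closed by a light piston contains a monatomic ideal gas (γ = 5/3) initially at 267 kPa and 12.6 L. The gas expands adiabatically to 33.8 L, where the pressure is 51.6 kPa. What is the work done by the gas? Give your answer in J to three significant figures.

Adiabatic: W = (P₁V₁ − P₂V₂)/(γ − 1) with γ = 5/3.
P₁V₁ = 3364 J, P₂V₂ = 1744 J.
W = (3364 − 1744) / 0.6667 = 2430 J.

W ≈ 2430 J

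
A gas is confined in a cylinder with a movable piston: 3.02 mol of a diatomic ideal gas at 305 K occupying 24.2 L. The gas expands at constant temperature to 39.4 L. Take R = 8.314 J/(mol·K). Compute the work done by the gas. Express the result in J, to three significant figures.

Isothermal: W = nRT ln(V₂/V₁).
W = (3.02)(8.314)(305) × ln(39.4/24.2)
  = 7658 × 0.4874
W_by_gas = 3733 J.

W ≈ 3730 J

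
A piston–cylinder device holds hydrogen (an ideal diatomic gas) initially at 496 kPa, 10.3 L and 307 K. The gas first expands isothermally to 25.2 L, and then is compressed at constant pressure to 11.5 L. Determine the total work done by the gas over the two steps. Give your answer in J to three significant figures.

Step 1 (isothermal): W = P₁V₁ ln(V₂/V₁) = (5109) ln(25.2/10.3) = 4571 J.
After step 1: P = 202.7 kPa, V = 25.2 L, T = 307 K.
Step 2 (isobaric): W = PΔV = (202.7 kPa)(11.5 − 25.2 L) = -2777 J.
W_total = 4571 − 2777 = 1793 J.

W_total ≈ 1790 J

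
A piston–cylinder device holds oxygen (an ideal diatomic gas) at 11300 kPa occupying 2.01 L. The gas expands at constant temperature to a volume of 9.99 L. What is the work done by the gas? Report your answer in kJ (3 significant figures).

Isothermal: W = nRT ln(V₂/V₁) = P₁V₁ ln(V₂/V₁).
P₁V₁ = (11300 kPa)(2.01 L) = 22713 J.
W = 22713 × ln(9.99/2.01) = 22713 × 1.603
W_by_gas = 36419 J.

W ≈ 36.4 kJ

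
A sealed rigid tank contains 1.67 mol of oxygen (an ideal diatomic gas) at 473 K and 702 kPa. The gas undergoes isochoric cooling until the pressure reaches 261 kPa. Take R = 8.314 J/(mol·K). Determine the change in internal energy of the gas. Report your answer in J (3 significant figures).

Constant volume ⇒ W = 0, so Q = ΔU = nCᵥΔT with Cᵥ = 5R/2 = 20.79 J/(mol·K).
At constant V, T₂/T₁ = P₂/P₁ ⇒ ΔT = T₁(P₂/P₁ − 1) = 473·(261/702 − 1) = -297.1 K.
ΔU = (1.67)(20.79)(-297.1) = -10314 J.

ΔU ≈ -10300 J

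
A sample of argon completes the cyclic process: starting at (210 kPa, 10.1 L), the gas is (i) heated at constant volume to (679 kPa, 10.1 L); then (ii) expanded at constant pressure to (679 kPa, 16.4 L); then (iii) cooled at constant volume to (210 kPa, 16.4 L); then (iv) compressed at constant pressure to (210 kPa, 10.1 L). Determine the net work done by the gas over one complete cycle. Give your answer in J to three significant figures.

Constant-volume legs do no work.
W(ii) = (679)(16.4 − 10.1) = 4278 J; W(iv) = (210)(10.1 − 16.4) = -1323 J.
W_net = 4278 − 1323 = 2955 J (the clockwise enclosed area).

W_net ≈ 2950 J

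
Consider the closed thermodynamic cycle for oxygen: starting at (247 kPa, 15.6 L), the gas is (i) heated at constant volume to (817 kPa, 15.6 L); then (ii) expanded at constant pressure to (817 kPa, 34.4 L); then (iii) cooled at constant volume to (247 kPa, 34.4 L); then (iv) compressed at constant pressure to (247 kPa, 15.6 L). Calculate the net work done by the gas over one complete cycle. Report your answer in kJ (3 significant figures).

Constant-volume legs do no work.
W(ii) = (817)(34.4 − 15.6) = 15360 J; W(iv) = (247)(15.6 − 34.4) = -4644 J.
W_net = 15360 − 4644 = 10716 J (the clockwise enclosed area).

W_net ≈ 10.7 kJ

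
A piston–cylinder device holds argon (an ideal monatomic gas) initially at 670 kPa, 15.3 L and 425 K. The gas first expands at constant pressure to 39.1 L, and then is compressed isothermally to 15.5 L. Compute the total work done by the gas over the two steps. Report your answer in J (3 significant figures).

Step 1 (isobaric): W = PΔV = (670 kPa)(39.1 − 15.3 L) = 15946 J.
After step 1: P = 670 kPa, V = 39.1 L, T = 1086 K.
Step 2 (isothermal): W = P₁V₁ ln(V₂/V₁) = (26197) ln(15.5/39.1) = -24240 J.
W_total = 15946 − 24240 = -8294 J.

W_total ≈ -8290 J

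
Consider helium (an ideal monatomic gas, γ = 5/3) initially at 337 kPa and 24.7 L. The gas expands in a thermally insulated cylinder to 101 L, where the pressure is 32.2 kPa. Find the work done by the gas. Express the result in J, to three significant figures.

W ≈ 7610 J

Adiabatic: W = (P₁V₁ − P₂V₂)/(γ − 1) with γ = 5/3.
P₁V₁ = 8324 J, P₂V₂ = 3252 J.
W = (8324 − 3252) / 0.6667 = 7608 J.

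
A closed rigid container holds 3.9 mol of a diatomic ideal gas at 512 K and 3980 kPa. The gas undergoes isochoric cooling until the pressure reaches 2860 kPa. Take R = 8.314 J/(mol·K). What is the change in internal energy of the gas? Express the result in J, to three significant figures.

ΔU ≈ -11700 J

Constant volume ⇒ W = 0, so Q = ΔU = nCᵥΔT with Cᵥ = 5R/2 = 20.79 J/(mol·K).
At constant V, T₂/T₁ = P₂/P₁ ⇒ ΔT = T₁(P₂/P₁ − 1) = 512·(2860/3980 − 1) = -144.1 K.
ΔU = (3.9)(20.79)(-144.1) = -11679 J.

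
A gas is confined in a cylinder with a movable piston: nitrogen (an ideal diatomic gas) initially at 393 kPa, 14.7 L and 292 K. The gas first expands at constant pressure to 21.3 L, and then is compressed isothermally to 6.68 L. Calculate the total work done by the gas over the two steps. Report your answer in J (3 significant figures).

W_total ≈ -7110 J

Step 1 (isobaric): W = PΔV = (393 kPa)(21.3 − 14.7 L) = 2594 J.
After step 1: P = 393 kPa, V = 21.3 L, T = 423.1 K.
Step 2 (isothermal): W = P₁V₁ ln(V₂/V₁) = (8371) ln(6.68/21.3) = -9707 J.
W_total = 2594 − 9707 = -7113 J.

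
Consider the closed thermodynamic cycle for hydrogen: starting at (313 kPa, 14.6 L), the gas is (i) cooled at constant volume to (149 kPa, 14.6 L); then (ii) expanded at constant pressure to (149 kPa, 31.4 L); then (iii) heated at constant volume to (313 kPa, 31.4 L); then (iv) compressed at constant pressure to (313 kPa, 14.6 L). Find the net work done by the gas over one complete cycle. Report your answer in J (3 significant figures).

W_net ≈ -2760 J

Constant-volume legs do no work.
W(ii) = (149)(31.4 − 14.6) = 2503 J; W(iv) = (313)(14.6 − 31.4) = -5258 J.
W_net = 2503 − 5258 = -2755 J (the counter-clockwise enclosed area).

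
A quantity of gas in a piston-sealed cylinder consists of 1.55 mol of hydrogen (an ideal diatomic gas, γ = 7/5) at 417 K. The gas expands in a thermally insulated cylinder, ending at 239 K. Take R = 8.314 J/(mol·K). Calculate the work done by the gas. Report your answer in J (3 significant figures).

Adiabatic ⇒ Q = 0, so W_by = −ΔU = nCᵥ(T₁ − T₂).
Cᵥ = 5R/2 = 20.79 J/(mol·K).
W = (1.55)(20.79)(417 − 239) = 5735 J.

W ≈ 5730 J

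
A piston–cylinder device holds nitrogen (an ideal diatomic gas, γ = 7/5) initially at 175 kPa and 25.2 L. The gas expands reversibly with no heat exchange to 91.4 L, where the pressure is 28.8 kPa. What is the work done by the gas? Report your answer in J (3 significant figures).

Adiabatic: W = (P₁V₁ − P₂V₂)/(γ − 1) with γ = 7/5.
P₁V₁ = 4410 J, P₂V₂ = 2632 J.
W = (4410 − 2632) / 0.4 = 4444 J.

W ≈ 4440 J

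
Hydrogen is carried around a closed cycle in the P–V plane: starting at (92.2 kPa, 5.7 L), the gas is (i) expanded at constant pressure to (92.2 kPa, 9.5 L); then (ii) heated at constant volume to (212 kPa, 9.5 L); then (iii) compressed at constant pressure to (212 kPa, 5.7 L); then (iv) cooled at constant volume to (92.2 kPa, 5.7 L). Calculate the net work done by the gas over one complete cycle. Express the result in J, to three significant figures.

Constant-volume legs do no work.
W(i) = (92.2)(9.5 − 5.7) = 350.4 J; W(iii) = (212)(5.7 − 9.5) = -805.6 J.
W_net = 350.4 − 805.6 = -455.2 J (the counter-clockwise enclosed area).

W_net ≈ -455 J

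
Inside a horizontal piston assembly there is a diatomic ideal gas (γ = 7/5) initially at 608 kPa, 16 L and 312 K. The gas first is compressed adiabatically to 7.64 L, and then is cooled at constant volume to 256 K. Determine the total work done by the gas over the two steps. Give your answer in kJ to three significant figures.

W_total ≈ -8.37 kJ

Step 1 (adiabatic): W = (P₁V₁ − P₂V₂)/(γ−1) = (9728 − 13075)/0.4 = -8367 J.
Step 2 (isochoric): W = 0 (constant volume).
W_total = -8367 + 0 = -8367 J.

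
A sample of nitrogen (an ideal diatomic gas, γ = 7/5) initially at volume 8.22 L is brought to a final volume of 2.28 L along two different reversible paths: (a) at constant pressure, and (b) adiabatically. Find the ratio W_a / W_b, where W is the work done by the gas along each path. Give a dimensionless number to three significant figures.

W_a / W_b ≈ 0.431

Path (a) isobaric: W = P₁(V₂ − V₁) → W_a/(P₁V₁) = -0.7226.
Path (b) adiabatic: W = P₁V₁(1 − (V₁/V₂)^(γ−1))/(γ−1) → W_b/(P₁V₁) = -1.676.
W_a / W_b = -0.7226 / -1.676 = 0.4313.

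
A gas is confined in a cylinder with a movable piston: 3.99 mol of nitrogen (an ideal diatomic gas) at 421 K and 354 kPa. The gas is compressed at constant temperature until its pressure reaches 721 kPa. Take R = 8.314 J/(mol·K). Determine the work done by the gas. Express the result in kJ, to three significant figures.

Isothermal process: W = nRT ln(V₂/V₁) = nRT ln(P₁/P₂).
W = (3.99)(8.314)(421) × ln(354/721)
  = 13966 × ln(0.491) = 13966 × -0.7113
W_by_gas = -9934 J.

W ≈ -9.93 kJ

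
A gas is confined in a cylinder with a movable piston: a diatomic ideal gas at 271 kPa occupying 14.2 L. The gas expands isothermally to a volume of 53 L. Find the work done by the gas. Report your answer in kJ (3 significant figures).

W ≈ 5.07 kJ

Isothermal: W = nRT ln(V₂/V₁) = P₁V₁ ln(V₂/V₁).
P₁V₁ = (271 kPa)(14.2 L) = 3848 J.
W = 3848 × ln(53/14.2) = 3848 × 1.317
W_by_gas = 5068 J.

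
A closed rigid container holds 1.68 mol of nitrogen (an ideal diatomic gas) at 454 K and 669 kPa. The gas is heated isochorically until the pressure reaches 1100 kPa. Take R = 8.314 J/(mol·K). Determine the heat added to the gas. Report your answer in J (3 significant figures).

Constant volume ⇒ W = 0, so Q = ΔU = nCᵥΔT with Cᵥ = 5R/2 = 20.79 J/(mol·K).
At constant V, T₂/T₁ = P₂/P₁ ⇒ ΔT = T₁(P₂/P₁ − 1) = 454·(1100/669 − 1) = 292.5 K.
ΔU = (1.68)(20.79)(292.5) = 10213 J.

Q ≈ 10200 J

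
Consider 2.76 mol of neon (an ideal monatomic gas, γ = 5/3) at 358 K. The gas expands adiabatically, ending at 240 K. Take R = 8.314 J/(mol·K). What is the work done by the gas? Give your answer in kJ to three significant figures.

Adiabatic ⇒ Q = 0, so W_by = −ΔU = nCᵥ(T₁ − T₂).
Cᵥ = 3R/2 = 12.47 J/(mol·K).
W = (2.76)(12.47)(358 − 240) = 4062 J.

W ≈ 4.06 kJ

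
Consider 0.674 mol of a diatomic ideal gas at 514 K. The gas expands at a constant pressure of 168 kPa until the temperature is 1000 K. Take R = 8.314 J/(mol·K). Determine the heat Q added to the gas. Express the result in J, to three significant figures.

Isobaric: W = nRΔT = (0.674)(8.314)(486) = 2723 J.
ΔU = nCᵥΔT with Cᵥ = 5R/2: ΔU = (0.674)(20.79)(486) = 6808 J.
Q = ΔU + W = 6808 + 2723 = 9532 J.

Q ≈ 9530 J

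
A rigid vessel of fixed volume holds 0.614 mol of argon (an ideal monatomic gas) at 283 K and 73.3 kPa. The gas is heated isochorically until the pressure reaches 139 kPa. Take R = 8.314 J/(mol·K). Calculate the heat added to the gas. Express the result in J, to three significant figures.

Constant volume ⇒ W = 0, so Q = ΔU = nCᵥΔT with Cᵥ = 3R/2 = 12.47 J/(mol·K).
At constant V, T₂/T₁ = P₂/P₁ ⇒ ΔT = T₁(P₂/P₁ − 1) = 283·(139/73.3 − 1) = 253.7 K.
ΔU = (0.614)(12.47)(253.7) = 1942 J.

Q ≈ 1940 J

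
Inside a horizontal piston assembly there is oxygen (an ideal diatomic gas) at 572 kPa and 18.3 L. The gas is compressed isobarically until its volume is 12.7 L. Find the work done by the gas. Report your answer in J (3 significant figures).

W ≈ -3200 J

Isobaric: W = P ΔV.
W = (572 kPa)(12.7 − 18.3 L) = (572)(-5.6) = -3203 J.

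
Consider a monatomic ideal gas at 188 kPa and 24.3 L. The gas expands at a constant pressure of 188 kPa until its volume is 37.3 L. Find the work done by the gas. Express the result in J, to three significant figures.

Isobaric: W = P ΔV.
W = (188 kPa)(37.3 − 24.3 L) = (188)(13) = 2444 J.

W ≈ 2440 J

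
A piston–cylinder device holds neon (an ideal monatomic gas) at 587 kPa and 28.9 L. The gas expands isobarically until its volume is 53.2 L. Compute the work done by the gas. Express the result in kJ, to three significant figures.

W ≈ 14.3 kJ

Isobaric: W = P ΔV.
W = (587 kPa)(53.2 − 28.9 L) = (587)(24.3) = 14264 J.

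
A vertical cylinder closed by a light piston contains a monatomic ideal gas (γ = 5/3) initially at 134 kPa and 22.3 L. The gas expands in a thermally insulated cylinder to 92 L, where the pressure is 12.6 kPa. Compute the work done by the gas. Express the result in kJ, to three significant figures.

Adiabatic: W = (P₁V₁ − P₂V₂)/(γ − 1) with γ = 5/3.
P₁V₁ = 2988 J, P₂V₂ = 1159 J.
W = (2988 − 1159) / 0.6667 = 2744 J.

W ≈ 2.74 kJ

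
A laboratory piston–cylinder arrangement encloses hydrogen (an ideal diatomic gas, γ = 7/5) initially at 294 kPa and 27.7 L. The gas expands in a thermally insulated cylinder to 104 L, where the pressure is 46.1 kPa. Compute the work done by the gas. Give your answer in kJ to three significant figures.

Adiabatic: W = (P₁V₁ − P₂V₂)/(γ − 1) with γ = 7/5.
P₁V₁ = 8144 J, P₂V₂ = 4794 J.
W = (8144 − 4794) / 0.4 = 8374 J.

W ≈ 8.37 kJ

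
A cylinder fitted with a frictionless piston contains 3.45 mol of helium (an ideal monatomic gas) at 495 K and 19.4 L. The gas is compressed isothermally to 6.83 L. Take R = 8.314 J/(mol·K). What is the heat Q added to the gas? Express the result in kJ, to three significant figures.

Isothermal ⇒ ΔU = 0, so Q = W = nRT ln(V₂/V₁).
Q = (3.45)(8.314)(495) ln(6.83/19.4) = 14198 × -1.044 = -14822 J.

Q ≈ -14.8 kJ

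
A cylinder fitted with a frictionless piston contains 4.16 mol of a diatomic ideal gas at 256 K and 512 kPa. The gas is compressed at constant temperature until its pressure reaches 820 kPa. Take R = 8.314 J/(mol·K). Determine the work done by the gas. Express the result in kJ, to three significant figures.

W ≈ -4.17 kJ

Isothermal process: W = nRT ln(V₂/V₁) = nRT ln(P₁/P₂).
W = (4.16)(8.314)(256) × ln(512/820)
  = 8854 × ln(0.6244) = 8854 × -0.471
W_by_gas = -4170 J.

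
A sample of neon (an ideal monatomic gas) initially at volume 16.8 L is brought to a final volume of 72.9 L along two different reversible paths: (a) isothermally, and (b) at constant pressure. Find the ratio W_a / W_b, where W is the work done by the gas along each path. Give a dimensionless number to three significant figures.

W_a / W_b ≈ 0.440

Path (a) isothermal: W = P₁V₁ ln(V₂/V₁) → W_a/(P₁V₁) = 1.468.
Path (b) isobaric: W = P₁(V₂ − V₁) → W_b/(P₁V₁) = 3.339.
W_a / W_b = 1.468 / 3.339 = 0.4395.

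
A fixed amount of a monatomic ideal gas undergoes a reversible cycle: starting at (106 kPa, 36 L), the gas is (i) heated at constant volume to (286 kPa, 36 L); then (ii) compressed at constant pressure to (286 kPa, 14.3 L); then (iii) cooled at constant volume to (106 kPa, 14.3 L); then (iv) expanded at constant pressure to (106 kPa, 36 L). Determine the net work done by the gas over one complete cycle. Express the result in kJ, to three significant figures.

Constant-volume legs do no work.
W(ii) = (286)(14.3 − 36) = -6206 J; W(iv) = (106)(36 − 14.3) = 2300 J.
W_net = -6206 + 2300 = -3906 J (the counter-clockwise enclosed area).

W_net ≈ -3.91 kJ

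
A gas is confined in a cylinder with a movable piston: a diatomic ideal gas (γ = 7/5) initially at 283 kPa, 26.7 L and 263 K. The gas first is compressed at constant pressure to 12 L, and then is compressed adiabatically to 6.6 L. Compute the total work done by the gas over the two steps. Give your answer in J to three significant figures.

W_total ≈ -6450 J

Step 1 (isobaric): W = PΔV = (283 kPa)(12 − 26.7 L) = -4160 J.
After step 1: P = 283 kPa, V = 12 L, T = 118.2 K.
Step 2 (adiabatic): W = (P₁V₁ − P₂V₂)/(γ−1) = (3396 − 4313)/0.4 = -2294 J.
W_total = -4160 − 2294 = -6454 J.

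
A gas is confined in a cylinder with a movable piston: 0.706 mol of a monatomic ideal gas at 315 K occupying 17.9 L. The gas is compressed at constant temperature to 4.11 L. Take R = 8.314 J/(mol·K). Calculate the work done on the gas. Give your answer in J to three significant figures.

W ≈ 2720 J

Isothermal: W = nRT ln(V₂/V₁).
W = (0.706)(8.314)(315) × ln(4.11/17.9)
  = 1849 × -1.471
W_by_gas = -2721 J; work on gas = −W_by = 2721 J.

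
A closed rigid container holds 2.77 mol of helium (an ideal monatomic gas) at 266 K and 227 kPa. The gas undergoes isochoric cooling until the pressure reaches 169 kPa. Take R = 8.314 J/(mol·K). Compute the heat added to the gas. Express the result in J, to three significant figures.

Q ≈ -2350 J

Constant volume ⇒ W = 0, so Q = ΔU = nCᵥΔT with Cᵥ = 3R/2 = 12.47 J/(mol·K).
At constant V, T₂/T₁ = P₂/P₁ ⇒ ΔT = T₁(P₂/P₁ − 1) = 266·(169/227 − 1) = -67.96 K.
ΔU = (2.77)(12.47)(-67.96) = -2348 J.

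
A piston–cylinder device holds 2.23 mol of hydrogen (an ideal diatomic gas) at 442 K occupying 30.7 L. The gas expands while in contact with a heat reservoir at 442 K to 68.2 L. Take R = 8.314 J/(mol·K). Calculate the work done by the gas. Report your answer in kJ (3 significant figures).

W ≈ 6.54 kJ

Isothermal: W = nRT ln(V₂/V₁).
W = (2.23)(8.314)(442) × ln(68.2/30.7)
  = 8195 × 0.7982
W_by_gas = 6541 J.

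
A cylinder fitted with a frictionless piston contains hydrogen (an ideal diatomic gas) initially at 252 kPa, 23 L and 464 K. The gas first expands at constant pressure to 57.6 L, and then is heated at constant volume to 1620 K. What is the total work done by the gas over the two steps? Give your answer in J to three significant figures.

Step 1 (isobaric): W = PΔV = (252 kPa)(57.6 − 23 L) = 8719 J.
Step 2 (isochoric): W = 0 (constant volume).
W_total = 8719 + 0 = 8719 J.

W_total ≈ 8720 J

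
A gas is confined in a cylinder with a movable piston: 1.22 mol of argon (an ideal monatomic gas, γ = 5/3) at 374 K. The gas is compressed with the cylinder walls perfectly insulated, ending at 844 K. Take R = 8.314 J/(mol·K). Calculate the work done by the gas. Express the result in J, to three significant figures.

Adiabatic ⇒ Q = 0, so W_by = −ΔU = nCᵥ(T₁ − T₂).
Cᵥ = 3R/2 = 12.47 J/(mol·K).
W = (1.22)(12.47)(374 − 844) = -7151 J.

W ≈ -7150 J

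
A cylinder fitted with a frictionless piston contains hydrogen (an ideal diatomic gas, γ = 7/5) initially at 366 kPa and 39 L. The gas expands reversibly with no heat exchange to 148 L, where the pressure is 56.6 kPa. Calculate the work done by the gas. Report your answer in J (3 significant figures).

Adiabatic: W = (P₁V₁ − P₂V₂)/(γ − 1) with γ = 7/5.
P₁V₁ = 14274 J, P₂V₂ = 8377 J.
W = (14274 − 8377) / 0.4 = 14743 J.

W ≈ 14700 J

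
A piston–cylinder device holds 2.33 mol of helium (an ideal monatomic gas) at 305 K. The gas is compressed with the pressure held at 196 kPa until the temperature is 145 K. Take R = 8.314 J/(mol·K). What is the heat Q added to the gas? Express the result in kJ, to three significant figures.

Q ≈ -7.75 kJ

Isobaric: W = nRΔT = (2.33)(8.314)(-160) = -3099 J.
ΔU = nCᵥΔT with Cᵥ = 3R/2: ΔU = (2.33)(12.47)(-160) = -4649 J.
Q = ΔU + W = -4649 − 3099 = -7749 J.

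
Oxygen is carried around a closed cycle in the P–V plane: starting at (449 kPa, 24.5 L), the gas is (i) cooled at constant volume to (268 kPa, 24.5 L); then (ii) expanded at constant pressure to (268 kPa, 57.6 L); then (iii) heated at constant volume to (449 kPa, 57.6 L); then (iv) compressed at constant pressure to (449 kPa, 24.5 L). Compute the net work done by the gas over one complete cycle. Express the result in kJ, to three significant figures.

W_net ≈ -5.99 kJ

Constant-volume legs do no work.
W(ii) = (268)(57.6 − 24.5) = 8871 J; W(iv) = (449)(24.5 − 57.6) = -14862 J.
W_net = 8871 − 14862 = -5991 J (the counter-clockwise enclosed area).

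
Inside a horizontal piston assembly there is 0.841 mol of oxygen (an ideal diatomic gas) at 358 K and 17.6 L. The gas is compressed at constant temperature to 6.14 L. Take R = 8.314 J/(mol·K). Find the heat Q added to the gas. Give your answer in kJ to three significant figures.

Q ≈ -2.64 kJ

Isothermal ⇒ ΔU = 0, so Q = W = nRT ln(V₂/V₁).
Q = (0.841)(8.314)(358) ln(6.14/17.6) = 2503 × -1.053 = -2636 J.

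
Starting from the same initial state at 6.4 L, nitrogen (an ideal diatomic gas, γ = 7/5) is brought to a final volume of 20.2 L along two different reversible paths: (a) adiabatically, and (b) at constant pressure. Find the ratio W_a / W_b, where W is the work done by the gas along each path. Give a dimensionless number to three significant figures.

W_a / W_b ≈ 0.427

Path (a) adiabatic: W = P₁V₁(1 − (V₁/V₂)^(γ−1))/(γ−1) → W_a/(P₁V₁) = 0.9214.
Path (b) isobaric: W = P₁(V₂ − V₁) → W_b/(P₁V₁) = 2.156.
W_a / W_b = 0.9214 / 2.156 = 0.4273.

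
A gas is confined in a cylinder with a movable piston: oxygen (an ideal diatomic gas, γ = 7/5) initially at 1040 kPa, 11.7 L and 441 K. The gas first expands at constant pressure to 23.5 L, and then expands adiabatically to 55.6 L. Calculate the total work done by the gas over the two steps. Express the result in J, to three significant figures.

W_total ≈ 30100 J

Step 1 (isobaric): W = PΔV = (1040 kPa)(23.5 − 11.7 L) = 12272 J.
After step 1: P = 1040 kPa, V = 23.5 L, T = 885.8 K.
Step 2 (adiabatic): W = (P₁V₁ − P₂V₂)/(γ−1) = (24440 − 17318)/0.4 = 17805 J.
W_total = 12272 + 17805 = 30077 J.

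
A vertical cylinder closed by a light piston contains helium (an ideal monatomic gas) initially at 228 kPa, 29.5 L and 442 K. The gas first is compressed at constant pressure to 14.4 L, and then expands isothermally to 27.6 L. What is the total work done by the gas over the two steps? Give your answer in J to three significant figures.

W_total ≈ -1310 J

Step 1 (isobaric): W = PΔV = (228 kPa)(14.4 − 29.5 L) = -3443 J.
After step 1: P = 228 kPa, V = 14.4 L, T = 215.8 K.
Step 2 (isothermal): W = P₁V₁ ln(V₂/V₁) = (3283) ln(27.6/14.4) = 2136 J.
W_total = -3443 + 2136 = -1307 J.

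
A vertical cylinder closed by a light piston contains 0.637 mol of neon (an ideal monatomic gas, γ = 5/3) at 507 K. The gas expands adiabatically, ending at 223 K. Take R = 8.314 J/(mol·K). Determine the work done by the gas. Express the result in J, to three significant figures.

Adiabatic ⇒ Q = 0, so W_by = −ΔU = nCᵥ(T₁ − T₂).
Cᵥ = 3R/2 = 12.47 J/(mol·K).
W = (0.637)(12.47)(507 − 223) = 2256 J.

W ≈ 2260 J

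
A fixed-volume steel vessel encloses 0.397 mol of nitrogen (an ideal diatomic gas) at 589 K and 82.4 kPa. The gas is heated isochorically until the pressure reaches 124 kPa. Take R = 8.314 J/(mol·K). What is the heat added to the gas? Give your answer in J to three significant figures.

Constant volume ⇒ W = 0, so Q = ΔU = nCᵥΔT with Cᵥ = 5R/2 = 20.79 J/(mol·K).
At constant V, T₂/T₁ = P₂/P₁ ⇒ ΔT = T₁(P₂/P₁ − 1) = 589·(124/82.4 − 1) = 297.4 K.
ΔU = (0.397)(20.79)(297.4) = 2454 J.

Q ≈ 2450 J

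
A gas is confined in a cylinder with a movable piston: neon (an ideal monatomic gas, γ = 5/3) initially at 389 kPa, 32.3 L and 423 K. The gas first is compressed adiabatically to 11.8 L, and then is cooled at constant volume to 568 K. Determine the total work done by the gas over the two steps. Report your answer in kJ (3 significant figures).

W_total ≈ -18.0 kJ

Step 1 (adiabatic): W = (P₁V₁ − P₂V₂)/(γ−1) = (12565 − 24587)/0.667 = -18033 J.
Step 2 (isochoric): W = 0 (constant volume).
W_total = -18033 + 0 = -18033 J.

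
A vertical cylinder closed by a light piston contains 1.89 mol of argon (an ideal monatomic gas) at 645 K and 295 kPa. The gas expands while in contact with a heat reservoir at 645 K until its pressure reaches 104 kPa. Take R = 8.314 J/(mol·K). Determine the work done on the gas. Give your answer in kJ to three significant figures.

Isothermal process: W = nRT ln(V₂/V₁) = nRT ln(P₁/P₂).
W = (1.89)(8.314)(645) × ln(295/104)
  = 10135 × ln(2.837) = 10135 × 1.043
W_by_gas = 10567 J; work on gas = −W_by = -10567 J.

W ≈ -10.6 kJ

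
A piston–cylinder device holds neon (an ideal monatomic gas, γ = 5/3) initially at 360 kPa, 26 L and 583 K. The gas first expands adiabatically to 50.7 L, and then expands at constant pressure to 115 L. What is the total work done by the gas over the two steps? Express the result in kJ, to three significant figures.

W_total ≈ 12.7 kJ

Step 1 (adiabatic): W = (P₁V₁ − P₂V₂)/(γ−1) = (9360 − 5997)/0.667 = 5045 J.
After step 1: P = 118.3 kPa, V = 50.7 L, T = 373.5 K.
Step 2 (isobaric): W = PΔV = (118.3 kPa)(115 − 50.7 L) = 7605 J.
W_total = 5045 + 7605 = 12650 J.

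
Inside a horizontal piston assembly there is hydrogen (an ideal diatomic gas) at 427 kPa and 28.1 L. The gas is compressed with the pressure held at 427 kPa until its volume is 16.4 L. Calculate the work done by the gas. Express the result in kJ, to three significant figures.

W ≈ -5.00 kJ

Isobaric: W = P ΔV.
W = (427 kPa)(16.4 − 28.1 L) = (427)(-11.7) = -4996 J.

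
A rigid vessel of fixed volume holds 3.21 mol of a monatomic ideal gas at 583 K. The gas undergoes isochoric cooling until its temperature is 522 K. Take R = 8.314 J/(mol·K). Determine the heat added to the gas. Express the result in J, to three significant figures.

Constant volume ⇒ W = 0, so Q = ΔU = nCᵥΔT with Cᵥ = 3R/2 = 12.47 J/(mol·K).
ΔU = (3.21)(12.47)(522 − 583) = -2442 J.

Q ≈ -2440 J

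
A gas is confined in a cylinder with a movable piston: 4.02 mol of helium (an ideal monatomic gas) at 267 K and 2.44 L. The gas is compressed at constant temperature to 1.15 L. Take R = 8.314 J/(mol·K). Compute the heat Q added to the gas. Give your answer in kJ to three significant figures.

Isothermal ⇒ ΔU = 0, so Q = W = nRT ln(V₂/V₁).
Q = (4.02)(8.314)(267) ln(1.15/2.44) = 8924 × -0.7522 = -6713 J.

Q ≈ -6.71 kJ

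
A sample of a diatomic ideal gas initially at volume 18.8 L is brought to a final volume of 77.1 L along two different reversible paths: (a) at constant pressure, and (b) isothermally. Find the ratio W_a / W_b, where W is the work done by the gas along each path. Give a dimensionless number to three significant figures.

W_a / W_b ≈ 2.20

Path (a) isobaric: W = P₁(V₂ − V₁) → W_a/(P₁V₁) = 3.101.
Path (b) isothermal: W = P₁V₁ ln(V₂/V₁) → W_b/(P₁V₁) = 1.411.
W_a / W_b = 3.101 / 1.411 = 2.197.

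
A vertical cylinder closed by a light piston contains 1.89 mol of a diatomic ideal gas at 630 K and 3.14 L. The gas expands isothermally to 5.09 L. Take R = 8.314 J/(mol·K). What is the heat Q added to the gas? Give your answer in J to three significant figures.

Isothermal ⇒ ΔU = 0, so Q = W = nRT ln(V₂/V₁).
Q = (1.89)(8.314)(630) ln(5.09/3.14) = 9899 × 0.4831 = 4782 J.

Q ≈ 4780 J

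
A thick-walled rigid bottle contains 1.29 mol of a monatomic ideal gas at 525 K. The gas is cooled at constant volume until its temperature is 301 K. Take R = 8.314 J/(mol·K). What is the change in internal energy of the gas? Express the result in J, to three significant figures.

ΔU ≈ -3600 J

Constant volume ⇒ W = 0, so Q = ΔU = nCᵥΔT with Cᵥ = 3R/2 = 12.47 J/(mol·K).
ΔU = (1.29)(12.47)(301 − 525) = -3604 J.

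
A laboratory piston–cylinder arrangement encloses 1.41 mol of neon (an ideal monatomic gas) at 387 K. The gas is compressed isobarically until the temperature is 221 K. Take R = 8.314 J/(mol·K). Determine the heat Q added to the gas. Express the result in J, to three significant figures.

Q ≈ -4860 J

Isobaric: W = nRΔT = (1.41)(8.314)(-166) = -1946 J.
ΔU = nCᵥΔT with Cᵥ = 3R/2: ΔU = (1.41)(12.47)(-166) = -2919 J.
Q = ΔU + W = -2919 − 1946 = -4865 J.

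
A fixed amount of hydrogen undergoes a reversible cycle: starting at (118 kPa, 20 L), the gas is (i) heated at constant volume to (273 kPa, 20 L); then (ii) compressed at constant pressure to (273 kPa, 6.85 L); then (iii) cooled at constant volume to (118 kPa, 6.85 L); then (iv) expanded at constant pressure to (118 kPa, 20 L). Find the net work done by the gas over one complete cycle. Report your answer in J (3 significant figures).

Constant-volume legs do no work.
W(ii) = (273)(6.85 − 20) = -3590 J; W(iv) = (118)(20 − 6.85) = 1552 J.
W_net = -3590 + 1552 = -2038 J (the counter-clockwise enclosed area).

W_net ≈ -2040 J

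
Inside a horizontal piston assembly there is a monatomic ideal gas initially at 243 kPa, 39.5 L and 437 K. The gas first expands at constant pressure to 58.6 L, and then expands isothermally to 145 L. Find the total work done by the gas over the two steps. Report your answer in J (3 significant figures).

W_total ≈ 17500 J

Step 1 (isobaric): W = PΔV = (243 kPa)(58.6 − 39.5 L) = 4641 J.
After step 1: P = 243 kPa, V = 58.6 L, T = 648.3 K.
Step 2 (isothermal): W = P₁V₁ ln(V₂/V₁) = (14240) ln(145/58.6) = 12901 J.
W_total = 4641 + 12901 = 17543 J.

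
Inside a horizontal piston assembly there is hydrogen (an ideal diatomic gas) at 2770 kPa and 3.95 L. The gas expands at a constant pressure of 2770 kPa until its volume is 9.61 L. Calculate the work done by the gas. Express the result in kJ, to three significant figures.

W ≈ 15.7 kJ

Isobaric: W = P ΔV.
W = (2770 kPa)(9.61 − 3.95 L) = (2770)(5.66) = 15678 J.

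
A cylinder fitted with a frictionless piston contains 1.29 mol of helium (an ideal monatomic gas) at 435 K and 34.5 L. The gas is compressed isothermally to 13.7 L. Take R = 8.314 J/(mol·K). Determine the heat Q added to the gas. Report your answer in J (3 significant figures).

Isothermal ⇒ ΔU = 0, so Q = W = nRT ln(V₂/V₁).
Q = (1.29)(8.314)(435) ln(13.7/34.5) = 4665 × -0.9236 = -4309 J.

Q ≈ -4310 J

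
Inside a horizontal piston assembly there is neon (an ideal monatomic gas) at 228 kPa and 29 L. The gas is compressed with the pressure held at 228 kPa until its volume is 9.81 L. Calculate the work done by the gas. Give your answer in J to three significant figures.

W ≈ -4380 J

Isobaric: W = P ΔV.
W = (228 kPa)(9.81 − 29 L) = (228)(-19.19) = -4375 J.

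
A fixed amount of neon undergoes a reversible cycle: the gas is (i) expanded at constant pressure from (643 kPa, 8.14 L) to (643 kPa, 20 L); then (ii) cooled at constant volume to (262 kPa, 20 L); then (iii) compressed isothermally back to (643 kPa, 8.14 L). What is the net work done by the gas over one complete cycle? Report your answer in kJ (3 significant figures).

W_net ≈ 2.92 kJ

Leg (i): W = PΔV = (643)(20 − 8.14) = 7626 J.
Leg (ii): W = 0.
Leg (iii): W = PᵢVᵢ ln(V_f/Vᵢ) = (5240) ln(8.14/20) = -4710 J.
W_net = 7626 − 4710 = 2916 J.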